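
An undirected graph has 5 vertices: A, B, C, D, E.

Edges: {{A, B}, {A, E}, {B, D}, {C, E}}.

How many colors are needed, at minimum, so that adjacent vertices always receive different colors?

B and D are adjacent, so at least 2 colors are needed.
2 colors suffice: color 1 → {B, E}; color 2 → {A, C, D}. No two adjacent vertices share a color.

2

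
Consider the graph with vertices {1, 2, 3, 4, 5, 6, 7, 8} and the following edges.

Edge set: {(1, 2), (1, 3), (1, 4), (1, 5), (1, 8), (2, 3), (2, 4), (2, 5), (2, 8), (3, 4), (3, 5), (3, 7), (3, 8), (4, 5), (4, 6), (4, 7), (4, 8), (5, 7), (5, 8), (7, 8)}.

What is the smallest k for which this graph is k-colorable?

6

1, 2, 3, 4, 5, 8 are mutually adjacent (a clique of size 6), so at least 6 colors are needed.
A valid assignment using 6 colors: 1=purple, 2=orange, 3=yellow, 4=red, 5=blue, 6=blue, 7=purple, 8=green. Each edge has distinct colors on its endpoints.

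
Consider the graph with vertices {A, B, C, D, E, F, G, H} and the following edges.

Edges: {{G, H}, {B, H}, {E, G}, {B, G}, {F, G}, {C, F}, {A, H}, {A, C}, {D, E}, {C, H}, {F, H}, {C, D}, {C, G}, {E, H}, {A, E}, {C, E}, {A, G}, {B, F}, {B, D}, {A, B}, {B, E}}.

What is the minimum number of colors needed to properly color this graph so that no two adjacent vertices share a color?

5

A, B, E, G, H are mutually adjacent (a clique of size 5), so at least 5 colors are needed.
5 colors suffice: color 1 → {B, C}; color 2 → {E, F}; color 3 → {D, G}; color 4 → {H}; color 5 → {A}. Each edge has distinct colors on its endpoints.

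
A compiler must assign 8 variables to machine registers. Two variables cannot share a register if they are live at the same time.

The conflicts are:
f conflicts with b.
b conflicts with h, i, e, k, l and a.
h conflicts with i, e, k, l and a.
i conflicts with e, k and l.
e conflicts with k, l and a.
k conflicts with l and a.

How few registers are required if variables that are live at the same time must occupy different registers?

b, h, i, e, k, l pairwise conflict, so at least 6 registers are needed.
6 registers suffice: register 1 → {b}; register 2 → {f, k}; register 3 → {e}; register 4 → {h}; register 5 → {i, a}; register 6 → {l}. Each listed conflict is separated.

6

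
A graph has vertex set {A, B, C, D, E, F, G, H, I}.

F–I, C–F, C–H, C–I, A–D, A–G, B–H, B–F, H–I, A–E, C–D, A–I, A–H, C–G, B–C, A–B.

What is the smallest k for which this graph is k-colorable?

3

A, B, H form a triangle, so at least 3 colors are needed.
3 colors suffice: A=1, B=3, C=1, D=2, E=2, F=2, G=2, H=2, I=3. Every edge joins two different colors.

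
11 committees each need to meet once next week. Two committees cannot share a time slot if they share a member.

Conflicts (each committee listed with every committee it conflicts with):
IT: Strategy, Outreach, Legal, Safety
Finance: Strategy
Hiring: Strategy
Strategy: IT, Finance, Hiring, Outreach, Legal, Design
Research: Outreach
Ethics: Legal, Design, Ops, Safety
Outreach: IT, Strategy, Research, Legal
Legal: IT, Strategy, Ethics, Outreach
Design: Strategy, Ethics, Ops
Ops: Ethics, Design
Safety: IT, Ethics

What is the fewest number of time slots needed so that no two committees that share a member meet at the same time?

4

IT, Strategy, Outreach, Legal are mutually in conflict, so at least 4 time slots are needed.
4 time slots suffice: time slot 1 → {Strategy, Research, Ethics}; time slot 2 → {Finance, Hiring, Outreach, Design, Safety}; time slot 3 → {Legal, Ops}; time slot 4 → {IT}. No two conflicting committees share a time slot.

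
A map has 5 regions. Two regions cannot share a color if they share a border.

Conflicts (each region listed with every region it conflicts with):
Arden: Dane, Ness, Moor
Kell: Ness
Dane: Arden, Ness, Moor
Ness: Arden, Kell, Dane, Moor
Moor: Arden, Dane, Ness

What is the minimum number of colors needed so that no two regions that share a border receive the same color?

4

Arden, Dane, Ness, Moor pairwise conflict, so at least 4 colors are needed.
4 colors suffice: color 1 → {Ness}; color 2 → {Kell, Dane}; color 3 → {Arden}; color 4 → {Moor}. No two conflicting regions share a color.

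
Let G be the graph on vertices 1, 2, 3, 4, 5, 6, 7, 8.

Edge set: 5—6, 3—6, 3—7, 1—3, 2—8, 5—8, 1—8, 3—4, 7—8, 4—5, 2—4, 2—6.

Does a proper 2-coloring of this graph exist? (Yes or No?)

No

The cycle 8-2-6-3-1-8 has odd length 5, so it cannot be 2-colored; at least 3 colors are needed.
So 2 colors are not enough.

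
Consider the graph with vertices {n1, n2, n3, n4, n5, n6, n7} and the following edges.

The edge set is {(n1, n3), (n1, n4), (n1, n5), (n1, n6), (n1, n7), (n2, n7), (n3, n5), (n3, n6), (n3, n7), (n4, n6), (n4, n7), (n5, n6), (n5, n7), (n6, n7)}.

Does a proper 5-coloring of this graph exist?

Yes

The chromatic number is 5. n1, n3, n5, n6, n7 are pairwise adjacent (a clique of size 5), so at least 5 colors are needed.
5 colors suffice: color R → {n7}; color B → {n2, n6}; color G → {n1}; color Y → {n4, n5}; color P → {n3}.
That is already a proper 5-coloring.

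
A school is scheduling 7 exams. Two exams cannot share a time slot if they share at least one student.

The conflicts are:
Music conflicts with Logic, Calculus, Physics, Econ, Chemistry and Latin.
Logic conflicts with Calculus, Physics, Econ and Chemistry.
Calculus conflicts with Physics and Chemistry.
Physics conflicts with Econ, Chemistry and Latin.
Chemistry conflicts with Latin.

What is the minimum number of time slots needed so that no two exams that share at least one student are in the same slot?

Music, Logic, Calculus, Physics, Chemistry pairwise conflict, so at least 5 time slots are needed.
5 time slots suffice: time slot 1 → {Music}; time slot 2 → {Physics}; time slot 3 → {Logic, Latin}; time slot 4 → {Econ, Chemistry}; time slot 5 → {Calculus}. Every pair that conflicts lands in different time slots.

5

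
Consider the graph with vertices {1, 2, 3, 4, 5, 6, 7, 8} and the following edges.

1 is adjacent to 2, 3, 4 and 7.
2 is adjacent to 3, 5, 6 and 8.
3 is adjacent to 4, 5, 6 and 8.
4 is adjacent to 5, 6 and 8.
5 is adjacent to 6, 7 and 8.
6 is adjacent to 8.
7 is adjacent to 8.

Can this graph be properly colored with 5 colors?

The chromatic number is 5. 3, 4, 5, 6, 8 form a clique, so at least 5 colors are needed.
A valid assignment using 5 colors: 1=blue, 2=purple, 3=red, 4=purple, 5=green, 6=yellow, 7=red, 8=blue.
That is already a proper 5-coloring.

Yes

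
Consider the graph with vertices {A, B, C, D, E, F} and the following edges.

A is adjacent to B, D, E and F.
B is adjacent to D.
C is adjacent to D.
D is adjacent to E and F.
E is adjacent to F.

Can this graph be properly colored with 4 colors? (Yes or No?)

Yes

The chromatic number is 4. A, D, E, F are pairwise adjacent (a clique of size 4), so at least 4 colors are needed.
4 colors suffice: A=2, B=3, C=2, D=1, E=3, F=4.
That is already a proper 4-coloring.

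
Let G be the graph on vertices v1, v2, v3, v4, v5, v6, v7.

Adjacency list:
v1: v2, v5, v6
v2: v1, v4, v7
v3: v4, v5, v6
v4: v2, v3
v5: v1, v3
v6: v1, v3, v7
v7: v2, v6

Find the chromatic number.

The cycle v3-v5-v1-v2-v4-v3 has odd length 5, so it cannot be 2-colored; at least 3 colors are needed.
3 colors suffice: color R → {v1, v3, v7}; color B → {v2, v5, v6}; color G → {v4}. Each edge has distinct colors on its endpoints.

3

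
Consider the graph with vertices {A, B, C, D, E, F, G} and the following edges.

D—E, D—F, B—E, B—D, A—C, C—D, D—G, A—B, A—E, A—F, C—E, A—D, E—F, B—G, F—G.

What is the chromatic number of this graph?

A, D, E, F are pairwise adjacent (a clique of size 4), so at least 4 colors are needed.
4 colors suffice: color 1 → {D}; color 2 → {A, G}; color 3 → {E}; color 4 → {B, C, F}. Each edge has distinct colors on its endpoints.

4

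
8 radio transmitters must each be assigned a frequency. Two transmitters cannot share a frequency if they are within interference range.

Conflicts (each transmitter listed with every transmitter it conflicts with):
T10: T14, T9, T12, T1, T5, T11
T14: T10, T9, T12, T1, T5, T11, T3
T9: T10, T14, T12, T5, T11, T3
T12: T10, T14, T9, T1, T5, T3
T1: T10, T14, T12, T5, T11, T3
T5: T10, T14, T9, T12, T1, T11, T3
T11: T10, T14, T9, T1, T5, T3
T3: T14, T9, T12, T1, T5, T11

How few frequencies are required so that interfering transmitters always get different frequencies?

5

T14, T9, T12, T5, T3 pairwise conflict, so at least 5 frequencies are needed.
5 frequencies suffice: frequency 1 → {T14}; frequency 2 → {T5}; frequency 3 → {T10, T3}; frequency 4 → {T12, T11}; frequency 5 → {T9, T1}. No two conflicting transmitters share a frequency.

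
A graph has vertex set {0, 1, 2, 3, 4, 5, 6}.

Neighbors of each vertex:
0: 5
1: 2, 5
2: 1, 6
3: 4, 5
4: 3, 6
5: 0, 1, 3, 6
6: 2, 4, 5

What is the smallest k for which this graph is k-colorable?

1 and 5 are adjacent, so at least 2 colors are needed.
One proper 2-coloring: 0=b, 1=b, 2=a, 3=b, 4=a, 5=a, 6=b. No two adjacent vertices share a color.

2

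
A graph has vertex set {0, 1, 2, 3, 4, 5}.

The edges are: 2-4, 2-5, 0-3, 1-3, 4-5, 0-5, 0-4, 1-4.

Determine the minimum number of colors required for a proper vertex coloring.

3

0, 4, 5 form a triangle, so at least 3 colors are needed.
A valid assignment using 3 colors: 0=green, 1=blue, 2=green, 3=red, 4=red, 5=blue. Every edge joins two different colors.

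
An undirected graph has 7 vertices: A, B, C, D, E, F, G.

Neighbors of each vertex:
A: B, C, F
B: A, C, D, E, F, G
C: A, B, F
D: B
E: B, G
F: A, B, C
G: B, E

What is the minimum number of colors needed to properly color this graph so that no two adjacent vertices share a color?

4

A, B, C, F are pairwise adjacent (a clique of size 4), so at least 4 colors are needed.
4 colors suffice: A=2, B=1, C=4, D=2, E=2, F=3, G=3. Every edge joins two different colors.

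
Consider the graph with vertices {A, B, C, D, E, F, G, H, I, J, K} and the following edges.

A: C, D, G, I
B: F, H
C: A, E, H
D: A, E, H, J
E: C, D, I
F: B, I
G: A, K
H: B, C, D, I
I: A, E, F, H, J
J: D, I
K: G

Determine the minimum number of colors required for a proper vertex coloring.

C and H are adjacent, so at least 2 colors are needed.
One proper 2-coloring: A=blue, B=red, C=red, D=red, E=blue, F=blue, G=red, H=blue, I=red, J=blue, K=blue. Each edge has distinct colors on its endpoints.

2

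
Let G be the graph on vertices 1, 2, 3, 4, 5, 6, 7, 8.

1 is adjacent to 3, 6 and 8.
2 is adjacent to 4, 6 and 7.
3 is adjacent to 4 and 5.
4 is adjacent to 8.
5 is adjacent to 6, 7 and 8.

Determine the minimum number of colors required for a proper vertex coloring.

3

The cycle 2-6-5-3-4-2 has odd length 5, so it cannot be 2-colored; at least 3 colors are needed.
3 colors suffice: 1=a, 2=a, 3=b, 4=c, 5=a, 6=b, 7=b, 8=b. No two adjacent vertices share a color.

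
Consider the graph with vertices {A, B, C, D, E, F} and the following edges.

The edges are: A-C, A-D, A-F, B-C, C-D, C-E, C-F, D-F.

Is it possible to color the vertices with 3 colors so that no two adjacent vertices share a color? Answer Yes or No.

No

A, C, D, F are pairwise adjacent (a clique of size 4), so at least 4 colors are needed.
So 3 colors are not enough.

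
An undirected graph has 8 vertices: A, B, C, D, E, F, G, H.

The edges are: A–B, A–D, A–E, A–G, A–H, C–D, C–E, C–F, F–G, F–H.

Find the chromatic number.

3

The cycle F-H-A-E-C-F has odd length 5, so it cannot be 2-colored; at least 3 colors are needed.
3 colors suffice: color 1 → {A, F}; color 2 → {B, C, G, H}; color 3 → {D, E}. Each edge has distinct colors on its endpoints.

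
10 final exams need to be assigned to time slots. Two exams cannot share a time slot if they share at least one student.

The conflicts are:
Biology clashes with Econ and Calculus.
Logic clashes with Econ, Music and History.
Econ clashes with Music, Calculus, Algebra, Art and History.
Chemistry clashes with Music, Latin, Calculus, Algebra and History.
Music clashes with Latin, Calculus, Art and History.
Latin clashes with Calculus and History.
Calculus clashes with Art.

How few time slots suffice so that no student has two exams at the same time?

4

Chemistry, Music, Latin, History all conflict with each other, so at least 4 time slots are needed.
4 time slots suffice: Biology=1, Logic=4, Econ=2, Chemistry=2, Music=1, Latin=4, Calculus=3, Algebra=1, Art=4, History=3. Every pair that conflicts lands in different time slots.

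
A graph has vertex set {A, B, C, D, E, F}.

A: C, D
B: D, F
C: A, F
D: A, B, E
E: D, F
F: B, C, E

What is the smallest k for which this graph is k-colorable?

3

The cycle A-C-F-E-D-A has odd length 5, so it cannot be 2-colored; at least 3 colors are needed.
3 colors suffice: A=blue, B=blue, C=green, D=red, E=blue, F=red. Every edge joins two different colors.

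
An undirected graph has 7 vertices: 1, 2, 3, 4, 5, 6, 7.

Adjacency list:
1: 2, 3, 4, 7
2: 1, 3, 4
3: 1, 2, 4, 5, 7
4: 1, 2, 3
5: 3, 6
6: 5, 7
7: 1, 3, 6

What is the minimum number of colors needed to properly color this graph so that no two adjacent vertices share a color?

1, 2, 3, 4 form a clique, so at least 4 colors are needed.
A valid assignment using 4 colors: 1=blue, 2=yellow, 3=red, 4=green, 5=blue, 6=red, 7=green. Every edge joins two different colors.

4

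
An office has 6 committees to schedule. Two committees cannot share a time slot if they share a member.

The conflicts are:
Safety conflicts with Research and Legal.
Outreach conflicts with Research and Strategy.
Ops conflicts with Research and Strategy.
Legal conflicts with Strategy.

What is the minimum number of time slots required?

The cycle Safety-Research-Outreach-Strategy-Legal-Safety has odd length 5, so it cannot be 2-colored; at least 3 time slots are needed.
3 time slots suffice: time slot 1 → {Research, Strategy}; time slot 2 → {Safety, Outreach, Ops}; time slot 3 → {Legal}. No two conflicting committees share a time slot.

3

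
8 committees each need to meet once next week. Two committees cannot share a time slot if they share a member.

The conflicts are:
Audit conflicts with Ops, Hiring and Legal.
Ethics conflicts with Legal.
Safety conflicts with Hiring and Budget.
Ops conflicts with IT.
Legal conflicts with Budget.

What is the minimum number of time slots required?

3

The cycle Legal-Audit-Hiring-Safety-Budget-Legal has odd length 5, so it cannot be 2-colored; at least 3 time slots are needed.
3 time slots suffice: time slot 1 → {Ops, Hiring, Legal}; time slot 2 → {Audit, Ethics, Budget, IT}; time slot 3 → {Safety}. Each listed conflict is separated.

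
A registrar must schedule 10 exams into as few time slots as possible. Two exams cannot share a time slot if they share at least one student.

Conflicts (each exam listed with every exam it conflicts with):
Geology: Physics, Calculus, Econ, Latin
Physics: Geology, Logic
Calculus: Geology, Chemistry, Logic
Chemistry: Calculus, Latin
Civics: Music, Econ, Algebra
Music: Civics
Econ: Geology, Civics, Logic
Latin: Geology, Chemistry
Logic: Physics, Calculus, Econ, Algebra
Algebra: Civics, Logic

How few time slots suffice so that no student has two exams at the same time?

2

Civics and Algebra conflict, so at least 2 time slots are needed.
Using 2 time slots: Geology=1, Physics=2, Calculus=2, Chemistry=1, Civics=1, Music=2, Econ=2, Latin=2, Logic=1, Algebra=2. No two conflicting exams share a time slot.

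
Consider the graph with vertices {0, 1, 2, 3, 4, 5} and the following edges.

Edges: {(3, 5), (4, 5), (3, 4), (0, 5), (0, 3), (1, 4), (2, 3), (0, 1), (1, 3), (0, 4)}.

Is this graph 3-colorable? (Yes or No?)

No

0, 3, 4, 5 are mutually adjacent (a clique of size 4), so at least 4 colors are needed.
So 3 colors are not enough.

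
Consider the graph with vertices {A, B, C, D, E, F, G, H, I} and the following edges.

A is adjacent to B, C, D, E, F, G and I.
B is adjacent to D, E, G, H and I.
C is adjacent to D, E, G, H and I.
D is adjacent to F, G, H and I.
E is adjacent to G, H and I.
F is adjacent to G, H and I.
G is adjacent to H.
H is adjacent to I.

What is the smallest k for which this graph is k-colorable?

4

D, F, G, H are mutually adjacent (a clique of size 4), so at least 4 colors are needed.
4 colors suffice: color 1 → {A, H}; color 2 → {G, I}; color 3 → {D, E}; color 4 → {B, C, F}. No two adjacent vertices share a color.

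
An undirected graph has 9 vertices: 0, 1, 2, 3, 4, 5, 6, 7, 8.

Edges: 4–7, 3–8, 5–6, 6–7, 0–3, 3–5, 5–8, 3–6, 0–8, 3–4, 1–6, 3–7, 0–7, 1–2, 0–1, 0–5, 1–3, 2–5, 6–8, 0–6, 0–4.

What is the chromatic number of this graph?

0, 3, 5, 6, 8 are pairwise adjacent (a clique of size 5), so at least 5 colors are needed.
One proper 5-coloring: 0=a, 1=d, 2=a, 3=b, 4=c, 5=d, 6=c, 7=d, 8=e. Every edge joins two different colors.

5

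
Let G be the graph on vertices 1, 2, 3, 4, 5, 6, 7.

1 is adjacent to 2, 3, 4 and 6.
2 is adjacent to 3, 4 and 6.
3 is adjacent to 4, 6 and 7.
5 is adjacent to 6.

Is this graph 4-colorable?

The chromatic number is 4. 1, 2, 3, 4 form a clique, so at least 4 colors are needed.
4 colors suffice: color a → {3, 5}; color b → {1, 7}; color c → {4, 6}; color d → {2}.
That is already a proper 4-coloring.

Yes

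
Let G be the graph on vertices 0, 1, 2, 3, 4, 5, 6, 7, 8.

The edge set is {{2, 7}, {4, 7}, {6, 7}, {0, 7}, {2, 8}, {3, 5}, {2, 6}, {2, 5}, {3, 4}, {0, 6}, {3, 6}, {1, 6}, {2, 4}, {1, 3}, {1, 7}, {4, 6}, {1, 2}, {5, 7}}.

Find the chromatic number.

4

1, 2, 6, 7 are pairwise adjacent (a clique of size 4), so at least 4 colors are needed.
One proper 4-coloring: 0=green, 1=yellow, 2=green, 3=red, 4=yellow, 5=blue, 6=blue, 7=red, 8=red. Every edge joins two different colors.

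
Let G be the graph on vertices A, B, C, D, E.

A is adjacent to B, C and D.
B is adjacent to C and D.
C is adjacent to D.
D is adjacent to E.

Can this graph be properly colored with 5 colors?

Yes

The chromatic number is 4. A, B, C, D are mutually adjacent (a clique of size 4), so at least 4 colors are needed.
4 colors suffice: color 1 → {D}; color 2 → {B, E}; color 3 → {C}; color 4 → {A}.
Since 5 ≥ 4, a proper 5-coloring certainly exists.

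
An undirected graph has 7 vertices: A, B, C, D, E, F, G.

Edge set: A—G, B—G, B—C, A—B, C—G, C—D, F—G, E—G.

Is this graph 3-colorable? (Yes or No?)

Yes

The chromatic number is 3. B, C, G form a triangle, so at least 3 colors are needed.
3 colors suffice: color red → {D, G}; color blue → {A, C, E, F}; color green → {B}.
That is already a proper 3-coloring.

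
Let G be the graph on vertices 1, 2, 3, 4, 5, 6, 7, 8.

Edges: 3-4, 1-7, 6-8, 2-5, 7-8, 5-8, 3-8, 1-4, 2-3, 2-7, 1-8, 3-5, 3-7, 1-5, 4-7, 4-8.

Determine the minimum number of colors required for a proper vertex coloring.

4

3, 4, 7, 8 are pairwise adjacent (a clique of size 4), so at least 4 colors are needed.
4 colors suffice: color a → {2, 8}; color b → {1, 3, 6}; color c → {5, 7}; color d → {4}. Each edge has distinct colors on its endpoints.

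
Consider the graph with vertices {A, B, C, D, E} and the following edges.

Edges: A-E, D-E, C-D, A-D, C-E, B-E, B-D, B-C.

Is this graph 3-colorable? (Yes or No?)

No

B, C, D, E form a clique, so at least 4 colors are needed.
So 3 colors are not enough.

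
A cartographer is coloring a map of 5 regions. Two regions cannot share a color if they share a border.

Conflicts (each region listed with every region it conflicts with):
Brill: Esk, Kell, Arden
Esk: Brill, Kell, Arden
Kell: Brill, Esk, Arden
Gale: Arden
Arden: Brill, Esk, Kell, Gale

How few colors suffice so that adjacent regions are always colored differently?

Brill, Esk, Kell, Arden all conflict with each other, so at least 4 colors are needed.
4 colors suffice: color 1 → {Arden}; color 2 → {Kell, Gale}; color 3 → {Brill}; color 4 → {Esk}. Each listed conflict is separated.

4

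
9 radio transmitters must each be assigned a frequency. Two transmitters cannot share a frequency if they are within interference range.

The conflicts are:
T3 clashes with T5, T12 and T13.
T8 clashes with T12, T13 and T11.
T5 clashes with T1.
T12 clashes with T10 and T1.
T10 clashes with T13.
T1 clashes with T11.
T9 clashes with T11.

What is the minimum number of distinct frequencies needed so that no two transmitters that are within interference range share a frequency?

2

T12 and T10 conflict, so at least 2 frequencies are needed.
2 frequencies suffice: frequency 1 → {T5, T12, T13, T11}; frequency 2 → {T3, T8, T10, T1, T9}. Each listed conflict is separated.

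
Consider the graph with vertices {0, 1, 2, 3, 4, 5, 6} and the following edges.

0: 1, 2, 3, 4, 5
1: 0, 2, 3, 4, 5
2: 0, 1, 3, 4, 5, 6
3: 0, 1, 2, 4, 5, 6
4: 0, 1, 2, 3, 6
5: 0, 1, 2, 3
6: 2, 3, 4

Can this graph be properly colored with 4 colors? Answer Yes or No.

No

0, 1, 2, 3, 4 are pairwise adjacent (a clique of size 5), so at least 5 colors are needed.
So 4 colors are not enough.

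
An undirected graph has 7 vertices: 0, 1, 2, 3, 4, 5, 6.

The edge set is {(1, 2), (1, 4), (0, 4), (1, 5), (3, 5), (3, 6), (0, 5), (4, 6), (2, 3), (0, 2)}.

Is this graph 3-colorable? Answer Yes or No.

The chromatic number is 3. The cycle 1-4-6-3-2-1 has odd length 5, so it cannot be 2-colored; at least 3 colors are needed.
3 colors suffice: color red → {3, 4}; color blue → {0, 1, 6}; color green → {2, 5}.
That is already a proper 3-coloring.

Yes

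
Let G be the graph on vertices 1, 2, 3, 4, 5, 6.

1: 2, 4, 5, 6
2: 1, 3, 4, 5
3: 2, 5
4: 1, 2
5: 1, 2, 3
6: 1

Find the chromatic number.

3

2, 3, 5 form a triangle, so at least 3 colors are needed.
One proper 3-coloring: 1=blue, 2=red, 3=blue, 4=green, 5=green, 6=red. No two adjacent vertices share a color.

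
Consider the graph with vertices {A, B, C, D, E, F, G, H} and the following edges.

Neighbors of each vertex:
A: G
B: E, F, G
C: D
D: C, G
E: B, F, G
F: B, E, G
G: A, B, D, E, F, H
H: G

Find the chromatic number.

B, E, F, G are pairwise adjacent (a clique of size 4), so at least 4 colors are needed.
One proper 4-coloring: A=2, B=4, C=1, D=2, E=3, F=2, G=1, H=2. No two adjacent vertices share a color.

4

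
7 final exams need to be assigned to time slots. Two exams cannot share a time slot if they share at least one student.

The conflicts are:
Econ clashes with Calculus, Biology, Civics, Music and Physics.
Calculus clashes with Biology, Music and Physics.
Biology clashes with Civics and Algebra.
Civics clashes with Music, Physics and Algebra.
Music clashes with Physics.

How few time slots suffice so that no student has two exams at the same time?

Econ, Civics, Music, Physics pairwise conflict, so at least 4 time slots are needed.
Using 4 time slots: Econ=2, Calculus=1, Biology=3, Civics=1, Music=3, Physics=4, Algebra=2. Each listed conflict is separated.

4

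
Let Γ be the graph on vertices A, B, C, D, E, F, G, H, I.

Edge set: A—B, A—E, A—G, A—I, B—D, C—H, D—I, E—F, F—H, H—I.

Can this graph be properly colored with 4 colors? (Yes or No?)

The chromatic number is 3. The cycle H-I-A-E-F-H has odd length 5, so it cannot be 2-colored; at least 3 colors are needed.
3 colors suffice: color 1 → {A, D, H}; color 2 → {B, C, F, G, I}; color 3 → {E}.
Since 4 ≥ 3, a proper 4-coloring certainly exists.

Yes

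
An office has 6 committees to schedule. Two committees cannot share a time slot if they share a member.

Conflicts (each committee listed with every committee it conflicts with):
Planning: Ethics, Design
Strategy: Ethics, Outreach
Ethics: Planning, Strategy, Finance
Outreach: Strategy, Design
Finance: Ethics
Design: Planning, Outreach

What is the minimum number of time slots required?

The cycle Outreach-Design-Planning-Ethics-Strategy-Outreach has odd length 5, so it cannot be 2-colored; at least 3 time slots are needed.
Using 3 time slots: Planning=2, Strategy=2, Ethics=1, Outreach=1, Finance=2, Design=3. Each listed conflict is separated.

3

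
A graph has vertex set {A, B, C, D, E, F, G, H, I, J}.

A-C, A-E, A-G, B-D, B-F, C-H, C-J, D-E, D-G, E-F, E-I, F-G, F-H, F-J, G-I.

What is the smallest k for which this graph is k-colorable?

The cycle F-E-A-C-H-F has odd length 5, so it cannot be 2-colored; at least 3 colors are needed.
3 colors suffice: color 1 → {A, D, F, I}; color 2 → {B, C, E, G}; color 3 → {H, J}. No two adjacent vertices share a color.

3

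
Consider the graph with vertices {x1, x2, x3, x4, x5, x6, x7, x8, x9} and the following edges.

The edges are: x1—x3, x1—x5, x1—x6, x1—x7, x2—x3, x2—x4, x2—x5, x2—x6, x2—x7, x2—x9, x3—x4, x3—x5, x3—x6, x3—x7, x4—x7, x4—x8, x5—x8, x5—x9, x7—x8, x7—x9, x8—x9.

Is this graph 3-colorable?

x2, x3, x4, x7 are pairwise adjacent (a clique of size 4), so at least 4 colors are needed.
So 3 colors are not enough.

No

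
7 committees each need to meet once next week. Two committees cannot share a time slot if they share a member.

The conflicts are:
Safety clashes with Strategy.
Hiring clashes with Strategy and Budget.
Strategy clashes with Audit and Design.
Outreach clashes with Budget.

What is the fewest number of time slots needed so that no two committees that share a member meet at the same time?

2

Strategy and Audit conflict, so at least 2 time slots are needed.
2 time slots suffice: time slot 1 → {Strategy, Budget}; time slot 2 → {Safety, Hiring, Outreach, Audit, Design}. Each listed conflict is separated.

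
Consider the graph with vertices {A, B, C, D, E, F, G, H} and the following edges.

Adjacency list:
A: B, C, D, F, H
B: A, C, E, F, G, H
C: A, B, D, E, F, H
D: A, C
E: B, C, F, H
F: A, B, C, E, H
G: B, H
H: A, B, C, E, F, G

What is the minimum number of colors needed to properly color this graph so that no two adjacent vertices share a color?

5

A, B, C, F, H are mutually adjacent (a clique of size 5), so at least 5 colors are needed.
5 colors suffice: color 1 → {B, D}; color 2 → {H}; color 3 → {C, G}; color 4 → {A, E}; color 5 → {F}. No two adjacent vertices share a color.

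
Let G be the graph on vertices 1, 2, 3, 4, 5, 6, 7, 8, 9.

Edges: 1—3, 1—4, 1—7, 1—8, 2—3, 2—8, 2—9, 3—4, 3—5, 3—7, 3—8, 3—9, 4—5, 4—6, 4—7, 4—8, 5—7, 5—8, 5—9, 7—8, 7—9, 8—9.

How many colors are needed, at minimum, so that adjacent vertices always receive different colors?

5

3, 5, 7, 8, 9 form a clique, so at least 5 colors are needed.
5 colors suffice: color a → {6, 8}; color b → {3}; color c → {4, 9}; color d → {2, 7}; color e → {1, 5}. Each edge has distinct colors on its endpoints.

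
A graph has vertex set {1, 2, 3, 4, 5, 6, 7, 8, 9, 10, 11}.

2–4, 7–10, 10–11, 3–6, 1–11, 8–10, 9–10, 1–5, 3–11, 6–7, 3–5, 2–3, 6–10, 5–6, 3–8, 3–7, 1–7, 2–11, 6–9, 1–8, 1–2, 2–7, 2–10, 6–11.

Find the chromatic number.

6, 9, 10 form a triangle, so at least 3 colors are needed.
3 colors suffice: color red → {2, 6, 8}; color blue → {1, 3, 4, 10}; color green → {5, 7, 9, 11}. Each edge has distinct colors on its endpoints.

3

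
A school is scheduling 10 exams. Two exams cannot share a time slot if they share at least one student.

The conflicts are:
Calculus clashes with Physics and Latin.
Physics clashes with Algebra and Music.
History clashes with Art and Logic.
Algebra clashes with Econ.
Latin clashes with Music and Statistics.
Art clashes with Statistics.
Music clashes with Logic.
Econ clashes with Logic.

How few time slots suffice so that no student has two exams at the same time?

The cycle Algebra-Econ-Logic-Music-Physics-Algebra has odd length 5, so it cannot be 2-colored; at least 3 time slots are needed.
Using 3 time slots: Calculus=1, Physics=2, History=1, Algebra=3, Latin=2, Art=2, Music=1, Econ=1, Statistics=1, Logic=2. Each listed conflict is separated.

3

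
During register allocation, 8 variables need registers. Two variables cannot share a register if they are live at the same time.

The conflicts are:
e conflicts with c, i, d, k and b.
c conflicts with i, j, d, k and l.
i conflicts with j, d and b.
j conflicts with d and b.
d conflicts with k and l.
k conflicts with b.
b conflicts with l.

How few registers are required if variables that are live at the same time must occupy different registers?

e, c, d, k pairwise conflict, so at least 4 registers are needed.
4 registers suffice: register 1 → {c, b}; register 2 → {d}; register 3 → {e, j, l}; register 4 → {i, k}. Each listed conflict is separated.

4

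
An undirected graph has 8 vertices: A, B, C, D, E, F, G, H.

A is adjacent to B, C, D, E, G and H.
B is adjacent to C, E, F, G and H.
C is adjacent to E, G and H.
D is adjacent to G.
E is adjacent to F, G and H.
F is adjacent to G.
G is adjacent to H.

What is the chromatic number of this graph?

A, B, C, E, G, H form a clique, so at least 6 colors are needed.
6 colors suffice: color 1 → {G}; color 2 → {A, F}; color 3 → {B, D}; color 4 → {E}; color 5 → {C}; color 6 → {H}. Every edge joins two different colors.

6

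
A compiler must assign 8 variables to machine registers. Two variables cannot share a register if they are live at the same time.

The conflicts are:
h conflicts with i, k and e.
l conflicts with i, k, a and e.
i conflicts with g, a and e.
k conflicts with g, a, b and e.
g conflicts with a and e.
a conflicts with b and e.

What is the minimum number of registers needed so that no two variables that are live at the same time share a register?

4

l, i, a, e are mutually in conflict, so at least 4 registers are needed.
4 registers suffice: register 1 → {b, e}; register 2 → {i, k}; register 3 → {h, a}; register 4 → {l, g}. Each listed conflict is separated.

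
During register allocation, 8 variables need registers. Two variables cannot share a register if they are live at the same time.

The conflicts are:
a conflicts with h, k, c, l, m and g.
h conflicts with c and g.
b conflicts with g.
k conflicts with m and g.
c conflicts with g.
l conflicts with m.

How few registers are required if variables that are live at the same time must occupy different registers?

4

a, h, c, g pairwise conflict, so at least 4 registers are needed.
4 registers suffice: a=1, h=4, b=1, k=3, c=3, l=3, m=2, g=2. Every pair that conflicts lands in different registers.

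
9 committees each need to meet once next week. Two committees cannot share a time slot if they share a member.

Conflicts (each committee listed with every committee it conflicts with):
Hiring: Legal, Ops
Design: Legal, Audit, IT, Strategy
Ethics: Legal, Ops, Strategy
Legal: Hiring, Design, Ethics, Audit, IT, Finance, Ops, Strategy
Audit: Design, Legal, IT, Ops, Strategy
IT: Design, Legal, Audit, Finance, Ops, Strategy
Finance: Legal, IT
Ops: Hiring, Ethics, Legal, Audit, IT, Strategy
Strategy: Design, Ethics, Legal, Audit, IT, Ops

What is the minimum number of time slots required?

Design, Legal, Audit, IT, Strategy pairwise conflict, so at least 5 time slots are needed.
5 time slots suffice: time slot 1 → {Legal}; time slot 2 → {Hiring, Finance, Strategy}; time slot 3 → {Design, Ops}; time slot 4 → {Ethics, IT}; time slot 5 → {Audit}. Each listed conflict is separated.

5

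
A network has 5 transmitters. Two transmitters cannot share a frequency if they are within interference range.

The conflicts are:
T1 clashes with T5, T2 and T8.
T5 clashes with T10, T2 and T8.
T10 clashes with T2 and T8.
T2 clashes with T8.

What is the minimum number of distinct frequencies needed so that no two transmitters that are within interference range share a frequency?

T5, T10, T2, T8 all conflict with each other, so at least 4 frequencies are needed.
4 frequencies suffice: frequency 1 → {T2}; frequency 2 → {T5}; frequency 3 → {T8}; frequency 4 → {T1, T10}. No two conflicting transmitters share a frequency.

4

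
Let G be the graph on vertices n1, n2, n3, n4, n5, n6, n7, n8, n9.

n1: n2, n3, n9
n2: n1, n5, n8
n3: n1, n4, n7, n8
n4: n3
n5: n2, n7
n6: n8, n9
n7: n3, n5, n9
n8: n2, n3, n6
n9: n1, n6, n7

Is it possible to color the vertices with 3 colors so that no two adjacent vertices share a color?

The chromatic number is 3. The cycle n2-n1-n3-n7-n5-n2 has odd length 5, so it cannot be 2-colored; at least 3 colors are needed.
3 colors suffice: n1=2, n2=1, n3=1, n4=2, n5=3, n6=3, n7=2, n8=2, n9=1.
That is already a proper 3-coloring.

Yes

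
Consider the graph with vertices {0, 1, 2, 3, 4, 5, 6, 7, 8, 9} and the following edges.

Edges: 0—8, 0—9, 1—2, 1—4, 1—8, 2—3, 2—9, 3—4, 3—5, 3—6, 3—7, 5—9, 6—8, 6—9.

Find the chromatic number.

3

The cycle 6-9-2-1-8-6 has odd length 5, so it cannot be 2-colored; at least 3 colors are needed.
A valid assignment using 3 colors: 0=blue, 1=green, 2=blue, 3=red, 4=blue, 5=blue, 6=blue, 7=blue, 8=red, 9=red. Every edge joins two different colors.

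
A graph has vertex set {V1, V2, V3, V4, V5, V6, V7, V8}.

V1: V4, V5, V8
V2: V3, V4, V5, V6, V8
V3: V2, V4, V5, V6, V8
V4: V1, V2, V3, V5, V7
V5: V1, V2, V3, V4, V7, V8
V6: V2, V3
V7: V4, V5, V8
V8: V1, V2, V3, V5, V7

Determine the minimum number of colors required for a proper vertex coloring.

4

V2, V3, V4, V5 are pairwise adjacent (a clique of size 4), so at least 4 colors are needed.
4 colors suffice: V1=3, V2=4, V3=3, V4=2, V5=1, V6=1, V7=3, V8=2. Every edge joins two different colors.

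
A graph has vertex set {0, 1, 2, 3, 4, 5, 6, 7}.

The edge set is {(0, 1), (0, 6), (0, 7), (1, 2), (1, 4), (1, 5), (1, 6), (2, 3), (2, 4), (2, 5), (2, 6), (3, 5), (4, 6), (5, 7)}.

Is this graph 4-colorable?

The chromatic number is 4. 1, 2, 4, 6 form a clique, so at least 4 colors are needed.
One proper 4-coloring: 0=red, 1=blue, 2=red, 3=blue, 4=yellow, 5=green, 6=green, 7=blue.
That is already a proper 4-coloring.

Yes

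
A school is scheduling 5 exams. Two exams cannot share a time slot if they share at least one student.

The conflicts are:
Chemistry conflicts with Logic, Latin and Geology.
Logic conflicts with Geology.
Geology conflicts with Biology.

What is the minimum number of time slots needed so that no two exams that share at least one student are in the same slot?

Chemistry, Logic, Geology are mutually in conflict, so at least 3 time slots are needed.
3 time slots suffice: time slot 1 → {Latin, Geology}; time slot 2 → {Chemistry, Biology}; time slot 3 → {Logic}. Every pair that conflicts lands in different time slots.

3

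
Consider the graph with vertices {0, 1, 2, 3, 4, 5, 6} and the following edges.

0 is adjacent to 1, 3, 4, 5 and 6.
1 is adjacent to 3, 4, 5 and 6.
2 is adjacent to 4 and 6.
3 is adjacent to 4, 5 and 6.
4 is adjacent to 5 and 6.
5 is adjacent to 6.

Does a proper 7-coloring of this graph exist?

The chromatic number is 6. 0, 1, 3, 4, 5, 6 form a clique, so at least 6 colors are needed.
6 colors suffice: 0=e, 1=c, 2=c, 3=f, 4=b, 5=d, 6=a.
Since 7 ≥ 6, a proper 7-coloring certainly exists.

Yes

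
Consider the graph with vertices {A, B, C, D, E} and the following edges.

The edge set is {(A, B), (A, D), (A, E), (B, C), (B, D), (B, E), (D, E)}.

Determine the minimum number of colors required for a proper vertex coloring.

A, B, D, E are pairwise adjacent (a clique of size 4), so at least 4 colors are needed.
4 colors suffice: color red → {B}; color blue → {C, E}; color green → {D}; color yellow → {A}. Every edge joins two different colors.

4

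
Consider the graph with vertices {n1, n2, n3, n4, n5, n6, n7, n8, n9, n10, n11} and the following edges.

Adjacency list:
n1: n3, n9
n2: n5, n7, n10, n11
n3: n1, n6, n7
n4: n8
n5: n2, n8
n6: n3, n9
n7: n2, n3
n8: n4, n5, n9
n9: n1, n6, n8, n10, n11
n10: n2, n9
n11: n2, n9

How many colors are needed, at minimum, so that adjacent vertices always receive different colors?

The cycle n2-n10-n9-n8-n5-n2 has odd length 5, so it cannot be 2-colored; at least 3 colors are needed.
3 colors suffice: color R → {n2, n3, n4, n9}; color B → {n1, n6, n7, n8, n10, n11}; color G → {n5}. Every edge joins two different colors.

3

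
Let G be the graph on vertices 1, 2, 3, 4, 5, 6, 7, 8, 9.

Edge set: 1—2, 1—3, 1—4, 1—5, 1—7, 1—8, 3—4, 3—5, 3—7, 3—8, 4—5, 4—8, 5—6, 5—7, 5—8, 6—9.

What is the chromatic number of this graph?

5

1, 3, 4, 5, 8 form a clique, so at least 5 colors are needed.
One proper 5-coloring: 1=red, 2=blue, 3=green, 4=yellow, 5=blue, 6=red, 7=yellow, 8=purple, 9=blue. Each edge has distinct colors on its endpoints.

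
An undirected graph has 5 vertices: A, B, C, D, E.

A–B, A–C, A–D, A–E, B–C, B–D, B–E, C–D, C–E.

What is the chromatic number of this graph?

4

A, B, C, D are mutually adjacent (a clique of size 4), so at least 4 colors are needed.
One proper 4-coloring: A=3, B=2, C=1, D=4, E=4. Each edge has distinct colors on its endpoints.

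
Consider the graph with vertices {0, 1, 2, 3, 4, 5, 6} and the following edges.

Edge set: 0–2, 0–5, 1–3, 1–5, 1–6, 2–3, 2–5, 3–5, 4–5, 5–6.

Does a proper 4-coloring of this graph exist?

The chromatic number is 3. 1, 3, 5 form a triangle, so at least 3 colors are needed.
3 colors suffice: 0=blue, 1=green, 2=green, 3=blue, 4=blue, 5=red, 6=blue.
Since 4 ≥ 3, a proper 4-coloring certainly exists.

Yes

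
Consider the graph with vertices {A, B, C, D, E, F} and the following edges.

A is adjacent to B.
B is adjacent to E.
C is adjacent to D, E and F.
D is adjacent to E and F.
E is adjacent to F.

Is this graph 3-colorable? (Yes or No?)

C, D, E, F are pairwise adjacent (a clique of size 4), so at least 4 colors are needed.
So 3 colors are not enough.

No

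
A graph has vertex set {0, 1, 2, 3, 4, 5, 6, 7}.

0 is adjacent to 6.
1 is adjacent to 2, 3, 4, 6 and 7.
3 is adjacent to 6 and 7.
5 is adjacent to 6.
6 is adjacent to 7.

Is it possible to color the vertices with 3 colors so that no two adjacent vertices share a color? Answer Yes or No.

1, 3, 6, 7 are mutually adjacent (a clique of size 4), so at least 4 colors are needed.
So 3 colors are not enough.

No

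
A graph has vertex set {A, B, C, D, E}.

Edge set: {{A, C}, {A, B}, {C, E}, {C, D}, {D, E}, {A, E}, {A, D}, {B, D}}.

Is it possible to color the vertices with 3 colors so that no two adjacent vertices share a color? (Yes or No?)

No

A, C, D, E form a clique, so at least 4 colors are needed.
So 3 colors are not enough.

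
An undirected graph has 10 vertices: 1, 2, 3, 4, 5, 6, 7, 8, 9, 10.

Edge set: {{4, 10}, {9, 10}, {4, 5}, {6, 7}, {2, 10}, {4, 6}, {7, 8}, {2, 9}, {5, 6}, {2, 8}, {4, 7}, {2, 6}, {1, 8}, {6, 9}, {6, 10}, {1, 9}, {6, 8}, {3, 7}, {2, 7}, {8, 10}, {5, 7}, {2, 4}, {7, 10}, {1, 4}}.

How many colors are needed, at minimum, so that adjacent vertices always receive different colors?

5

2, 6, 7, 8, 10 form a clique, so at least 5 colors are needed.
5 colors suffice: color red → {1, 3, 6}; color blue → {7, 9}; color green → {4, 8}; color yellow → {2, 5}; color purple → {10}. Every edge joins two different colors.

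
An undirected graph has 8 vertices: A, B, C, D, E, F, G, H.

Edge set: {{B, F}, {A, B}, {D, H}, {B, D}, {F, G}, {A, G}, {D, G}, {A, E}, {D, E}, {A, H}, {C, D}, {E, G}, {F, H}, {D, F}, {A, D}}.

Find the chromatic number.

A, D, E, G form a clique, so at least 4 colors are needed.
4 colors suffice: color 1 → {D}; color 2 → {A, C, F}; color 3 → {B, G, H}; color 4 → {E}. No two adjacent vertices share a color.

4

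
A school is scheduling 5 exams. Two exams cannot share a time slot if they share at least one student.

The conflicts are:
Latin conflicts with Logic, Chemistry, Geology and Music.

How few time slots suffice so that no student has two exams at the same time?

Latin and Geology conflict, so at least 2 time slots are needed.
Using 2 time slots: Latin=1, Logic=2, Chemistry=2, Geology=2, Music=2. No two conflicting exams share a time slot.

2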